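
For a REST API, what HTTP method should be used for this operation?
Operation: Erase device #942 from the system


GET = read, POST = create, PUT = update/replace, DELETE = remove
This operation is a removal.
DELETE


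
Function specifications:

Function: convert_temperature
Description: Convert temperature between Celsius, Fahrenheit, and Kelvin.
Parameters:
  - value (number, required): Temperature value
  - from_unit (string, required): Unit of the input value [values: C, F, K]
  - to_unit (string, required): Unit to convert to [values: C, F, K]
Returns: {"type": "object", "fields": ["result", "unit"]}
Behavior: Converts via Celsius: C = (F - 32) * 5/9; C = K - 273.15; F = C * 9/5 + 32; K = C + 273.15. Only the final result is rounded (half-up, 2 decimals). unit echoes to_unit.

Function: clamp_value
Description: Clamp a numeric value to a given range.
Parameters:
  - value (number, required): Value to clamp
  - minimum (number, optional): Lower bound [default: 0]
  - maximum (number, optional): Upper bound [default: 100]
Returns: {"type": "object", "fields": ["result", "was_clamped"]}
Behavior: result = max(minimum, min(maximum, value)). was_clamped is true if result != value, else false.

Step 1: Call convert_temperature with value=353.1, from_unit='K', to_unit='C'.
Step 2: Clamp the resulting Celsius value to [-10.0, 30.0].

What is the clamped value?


Step 1: convert_temperature(value=353.1, from_unit=K, to_unit=C)
  To C: 353.1 - 273.15 = 79.95
  Target is C: 79.95
  Round to 2 decimals: 79.95
  -> result = 79.95 C
Step 2: clamp_value(value=79.95, minimum=-10.0, maximum=30.0)
  result = max(-10.0, min(30.0, 79.95)) = max(-10.0, 30.0) = 30.0
  was_clamped = (30.0 != 79.95) = true
  -> result = 30.0
30.0


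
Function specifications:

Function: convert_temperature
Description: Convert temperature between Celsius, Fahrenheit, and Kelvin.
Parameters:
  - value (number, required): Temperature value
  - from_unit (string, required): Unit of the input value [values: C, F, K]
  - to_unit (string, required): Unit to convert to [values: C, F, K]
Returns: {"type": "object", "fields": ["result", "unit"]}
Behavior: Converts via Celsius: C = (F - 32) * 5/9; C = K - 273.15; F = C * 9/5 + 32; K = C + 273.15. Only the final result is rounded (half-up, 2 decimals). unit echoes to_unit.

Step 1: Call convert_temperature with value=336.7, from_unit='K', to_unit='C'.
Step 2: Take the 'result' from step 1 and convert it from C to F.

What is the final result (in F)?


Step 1: convert_temperature(value=336.7, from_unit=K, to_unit=C)
  To C: 336.7 - 273.15 = 63.55
  Target is C: 63.55
  Round to 2 decimals: 63.55
  -> result = 63.55 C
Step 2: convert_temperature(value=63.55, from_unit=C, to_unit=F)
  Input already in C: 63.55
  To F: 63.55 * 9/5 + 32 = 146.39
  Round to 2 decimals: 146.39
  -> result = 146.39 F
146.39 F


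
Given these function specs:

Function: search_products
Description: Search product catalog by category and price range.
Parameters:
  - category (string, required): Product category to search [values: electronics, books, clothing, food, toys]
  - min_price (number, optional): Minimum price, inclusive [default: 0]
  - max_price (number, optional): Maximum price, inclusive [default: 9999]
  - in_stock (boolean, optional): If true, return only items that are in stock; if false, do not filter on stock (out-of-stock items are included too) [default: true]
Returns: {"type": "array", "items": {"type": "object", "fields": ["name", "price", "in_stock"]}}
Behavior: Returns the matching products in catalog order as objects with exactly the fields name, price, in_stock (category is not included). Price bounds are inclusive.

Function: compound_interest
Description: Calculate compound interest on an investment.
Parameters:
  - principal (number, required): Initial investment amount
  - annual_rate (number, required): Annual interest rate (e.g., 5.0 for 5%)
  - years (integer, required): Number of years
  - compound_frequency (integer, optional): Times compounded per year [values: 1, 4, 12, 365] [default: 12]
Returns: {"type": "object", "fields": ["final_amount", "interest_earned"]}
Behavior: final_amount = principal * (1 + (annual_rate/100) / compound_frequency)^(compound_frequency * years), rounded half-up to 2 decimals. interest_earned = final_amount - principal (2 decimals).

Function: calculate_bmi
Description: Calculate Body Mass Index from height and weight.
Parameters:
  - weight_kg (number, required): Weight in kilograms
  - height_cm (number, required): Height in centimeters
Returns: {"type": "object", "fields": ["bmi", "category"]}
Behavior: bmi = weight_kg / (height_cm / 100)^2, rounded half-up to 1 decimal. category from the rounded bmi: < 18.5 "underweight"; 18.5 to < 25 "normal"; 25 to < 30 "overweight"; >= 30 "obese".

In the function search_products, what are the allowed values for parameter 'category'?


The search_products spec declares:
  - category (string, required): Product category to search [values: electronics, books, clothing, food, toys]
Allowed values:
electronics, books, clothing, food, toys


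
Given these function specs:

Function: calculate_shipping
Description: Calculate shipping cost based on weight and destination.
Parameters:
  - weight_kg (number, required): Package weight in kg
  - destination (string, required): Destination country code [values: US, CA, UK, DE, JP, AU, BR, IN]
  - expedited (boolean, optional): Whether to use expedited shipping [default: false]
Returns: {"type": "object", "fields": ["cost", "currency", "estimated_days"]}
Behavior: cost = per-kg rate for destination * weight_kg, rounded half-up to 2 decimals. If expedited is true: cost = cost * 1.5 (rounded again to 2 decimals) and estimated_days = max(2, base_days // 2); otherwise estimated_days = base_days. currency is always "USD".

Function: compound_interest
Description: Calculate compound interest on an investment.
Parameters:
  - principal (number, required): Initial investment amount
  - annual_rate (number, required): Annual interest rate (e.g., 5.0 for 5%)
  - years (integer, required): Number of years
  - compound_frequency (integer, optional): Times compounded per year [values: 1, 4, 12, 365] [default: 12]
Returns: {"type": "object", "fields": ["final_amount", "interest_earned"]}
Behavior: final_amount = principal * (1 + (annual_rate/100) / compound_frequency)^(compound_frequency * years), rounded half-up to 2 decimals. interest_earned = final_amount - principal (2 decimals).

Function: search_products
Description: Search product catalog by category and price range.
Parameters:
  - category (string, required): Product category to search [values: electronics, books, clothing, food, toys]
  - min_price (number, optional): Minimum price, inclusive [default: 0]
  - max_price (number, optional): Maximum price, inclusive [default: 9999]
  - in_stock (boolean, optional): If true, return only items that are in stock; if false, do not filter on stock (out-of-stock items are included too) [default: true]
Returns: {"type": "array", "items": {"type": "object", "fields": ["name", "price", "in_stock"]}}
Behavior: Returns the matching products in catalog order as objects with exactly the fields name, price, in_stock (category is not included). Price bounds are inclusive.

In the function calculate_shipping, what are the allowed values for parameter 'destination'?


The calculate_shipping spec declares:
  - destination (string, required): Destination country code [values: US, CA, UK, DE, JP, AU, BR, IN]
Allowed values:
US, CA, UK, DE, JP, AU, BR, IN


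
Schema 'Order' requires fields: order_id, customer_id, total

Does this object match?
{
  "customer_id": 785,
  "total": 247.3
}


Checking required fields...
Missing: order_id
Invalid - missing required field 'order_id'


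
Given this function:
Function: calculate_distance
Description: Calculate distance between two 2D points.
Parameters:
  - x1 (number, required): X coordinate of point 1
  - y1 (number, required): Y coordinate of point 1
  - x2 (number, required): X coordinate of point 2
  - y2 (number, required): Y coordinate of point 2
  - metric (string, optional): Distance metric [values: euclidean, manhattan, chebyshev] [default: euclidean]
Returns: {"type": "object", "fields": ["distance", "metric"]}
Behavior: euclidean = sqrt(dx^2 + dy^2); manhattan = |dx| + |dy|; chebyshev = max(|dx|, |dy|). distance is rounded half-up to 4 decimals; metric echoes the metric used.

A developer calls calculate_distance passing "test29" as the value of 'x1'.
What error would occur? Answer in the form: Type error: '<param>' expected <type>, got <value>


Spec: 'x1' is declared as number; "test29" is a string.
Type error: 'x1' expected number, got "test29"


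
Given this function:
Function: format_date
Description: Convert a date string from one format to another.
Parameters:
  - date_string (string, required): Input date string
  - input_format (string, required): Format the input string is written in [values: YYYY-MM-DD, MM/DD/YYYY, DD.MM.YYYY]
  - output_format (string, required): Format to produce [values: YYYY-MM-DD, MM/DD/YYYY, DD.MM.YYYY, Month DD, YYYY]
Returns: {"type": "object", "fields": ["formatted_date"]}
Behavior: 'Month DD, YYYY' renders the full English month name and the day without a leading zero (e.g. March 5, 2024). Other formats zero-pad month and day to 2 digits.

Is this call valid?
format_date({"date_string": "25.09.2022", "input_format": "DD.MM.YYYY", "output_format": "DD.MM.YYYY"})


Checking all required parameters present and types match... All valid.
Valid


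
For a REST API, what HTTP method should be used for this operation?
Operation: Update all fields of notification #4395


GET = read, POST = create, PUT = update/replace, DELETE = remove
This operation is an update/replace.
PUT


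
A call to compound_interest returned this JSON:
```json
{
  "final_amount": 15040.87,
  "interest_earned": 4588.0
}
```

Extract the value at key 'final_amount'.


15040.87


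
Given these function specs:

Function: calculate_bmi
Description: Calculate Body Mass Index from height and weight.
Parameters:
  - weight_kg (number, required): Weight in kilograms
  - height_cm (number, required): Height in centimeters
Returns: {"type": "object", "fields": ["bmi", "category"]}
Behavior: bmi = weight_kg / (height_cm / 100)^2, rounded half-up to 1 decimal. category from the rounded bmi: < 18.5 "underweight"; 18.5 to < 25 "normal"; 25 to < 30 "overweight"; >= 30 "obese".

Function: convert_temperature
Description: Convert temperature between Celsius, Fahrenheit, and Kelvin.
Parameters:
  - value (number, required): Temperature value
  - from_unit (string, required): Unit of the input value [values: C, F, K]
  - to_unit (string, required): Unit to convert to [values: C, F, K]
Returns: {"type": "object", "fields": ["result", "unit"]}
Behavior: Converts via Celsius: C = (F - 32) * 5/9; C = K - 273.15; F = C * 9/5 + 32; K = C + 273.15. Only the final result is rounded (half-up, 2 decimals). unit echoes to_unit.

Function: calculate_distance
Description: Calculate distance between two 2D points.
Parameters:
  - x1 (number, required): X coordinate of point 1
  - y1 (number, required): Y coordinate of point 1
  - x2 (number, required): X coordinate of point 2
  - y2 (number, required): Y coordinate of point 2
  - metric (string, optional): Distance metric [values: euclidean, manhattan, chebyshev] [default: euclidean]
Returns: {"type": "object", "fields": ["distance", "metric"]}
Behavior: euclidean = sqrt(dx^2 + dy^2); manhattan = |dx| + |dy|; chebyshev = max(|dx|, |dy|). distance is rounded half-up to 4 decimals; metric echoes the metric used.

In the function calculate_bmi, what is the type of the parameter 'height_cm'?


The calculate_bmi spec declares:
  - height_cm (number, required): Height in centimeters
Type:
number


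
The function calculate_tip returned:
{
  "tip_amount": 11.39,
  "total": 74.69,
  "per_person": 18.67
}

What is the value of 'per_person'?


18.67


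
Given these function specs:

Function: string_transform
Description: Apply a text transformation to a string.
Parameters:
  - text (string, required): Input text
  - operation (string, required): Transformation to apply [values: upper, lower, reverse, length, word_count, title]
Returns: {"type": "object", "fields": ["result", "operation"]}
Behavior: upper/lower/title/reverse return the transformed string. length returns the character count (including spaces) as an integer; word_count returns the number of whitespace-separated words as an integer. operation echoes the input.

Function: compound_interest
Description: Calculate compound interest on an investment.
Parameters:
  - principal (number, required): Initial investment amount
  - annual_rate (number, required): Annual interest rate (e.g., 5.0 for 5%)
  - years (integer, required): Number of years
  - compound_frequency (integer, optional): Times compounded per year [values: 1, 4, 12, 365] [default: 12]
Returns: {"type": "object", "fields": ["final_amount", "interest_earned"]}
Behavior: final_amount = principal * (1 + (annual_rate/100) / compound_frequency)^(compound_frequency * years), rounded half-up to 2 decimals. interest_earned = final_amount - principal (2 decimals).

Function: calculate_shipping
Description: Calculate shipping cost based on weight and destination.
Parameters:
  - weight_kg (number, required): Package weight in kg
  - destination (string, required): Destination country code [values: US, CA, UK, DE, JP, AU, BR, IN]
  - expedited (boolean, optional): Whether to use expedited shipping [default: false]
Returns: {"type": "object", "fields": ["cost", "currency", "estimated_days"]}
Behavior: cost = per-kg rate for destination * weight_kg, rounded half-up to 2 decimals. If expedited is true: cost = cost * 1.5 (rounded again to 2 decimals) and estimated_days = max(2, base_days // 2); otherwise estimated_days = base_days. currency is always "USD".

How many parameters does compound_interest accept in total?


Parameters of compound_interest: principal (required), annual_rate (required), years (required), compound_frequency (optional)
Total:
4


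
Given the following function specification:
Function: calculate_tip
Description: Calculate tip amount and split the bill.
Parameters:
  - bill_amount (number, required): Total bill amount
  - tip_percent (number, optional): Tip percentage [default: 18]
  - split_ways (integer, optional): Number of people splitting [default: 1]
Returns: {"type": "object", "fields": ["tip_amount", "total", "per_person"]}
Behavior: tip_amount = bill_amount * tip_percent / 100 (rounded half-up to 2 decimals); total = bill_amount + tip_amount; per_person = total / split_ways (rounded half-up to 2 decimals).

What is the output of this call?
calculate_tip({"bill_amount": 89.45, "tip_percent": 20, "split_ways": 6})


tip_amount = 89.45 * 20/100 = 17.89 -> 17.89
total = 89.45 + 17.89 = 107.34
per_person = 107.34 / 6 = 17.89 -> 17.89
Output:
{"tip_amount": 17.89, "total": 107.34, "per_person": 17.89}


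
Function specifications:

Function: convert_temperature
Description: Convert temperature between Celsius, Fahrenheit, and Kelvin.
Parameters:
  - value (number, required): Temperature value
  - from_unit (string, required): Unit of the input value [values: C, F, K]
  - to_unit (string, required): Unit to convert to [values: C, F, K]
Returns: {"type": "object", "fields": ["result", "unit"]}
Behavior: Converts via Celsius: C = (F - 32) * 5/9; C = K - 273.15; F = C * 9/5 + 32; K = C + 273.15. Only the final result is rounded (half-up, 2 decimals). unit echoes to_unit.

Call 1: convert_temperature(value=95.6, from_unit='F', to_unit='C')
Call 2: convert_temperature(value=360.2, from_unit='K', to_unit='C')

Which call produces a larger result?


Call 1:
  To C: (95.6 - 32) * 5/9 = 35.333333
  Target is C: 35.333333
  Round to 2 decimals: 35.33
  -> 35.33 C
Call 2:
  To C: 360.2 - 273.15 = 87.05
  Target is C: 87.05
  Round to 2 decimals: 87.05
  -> 87.05 C
Call 2 (87.05 C)


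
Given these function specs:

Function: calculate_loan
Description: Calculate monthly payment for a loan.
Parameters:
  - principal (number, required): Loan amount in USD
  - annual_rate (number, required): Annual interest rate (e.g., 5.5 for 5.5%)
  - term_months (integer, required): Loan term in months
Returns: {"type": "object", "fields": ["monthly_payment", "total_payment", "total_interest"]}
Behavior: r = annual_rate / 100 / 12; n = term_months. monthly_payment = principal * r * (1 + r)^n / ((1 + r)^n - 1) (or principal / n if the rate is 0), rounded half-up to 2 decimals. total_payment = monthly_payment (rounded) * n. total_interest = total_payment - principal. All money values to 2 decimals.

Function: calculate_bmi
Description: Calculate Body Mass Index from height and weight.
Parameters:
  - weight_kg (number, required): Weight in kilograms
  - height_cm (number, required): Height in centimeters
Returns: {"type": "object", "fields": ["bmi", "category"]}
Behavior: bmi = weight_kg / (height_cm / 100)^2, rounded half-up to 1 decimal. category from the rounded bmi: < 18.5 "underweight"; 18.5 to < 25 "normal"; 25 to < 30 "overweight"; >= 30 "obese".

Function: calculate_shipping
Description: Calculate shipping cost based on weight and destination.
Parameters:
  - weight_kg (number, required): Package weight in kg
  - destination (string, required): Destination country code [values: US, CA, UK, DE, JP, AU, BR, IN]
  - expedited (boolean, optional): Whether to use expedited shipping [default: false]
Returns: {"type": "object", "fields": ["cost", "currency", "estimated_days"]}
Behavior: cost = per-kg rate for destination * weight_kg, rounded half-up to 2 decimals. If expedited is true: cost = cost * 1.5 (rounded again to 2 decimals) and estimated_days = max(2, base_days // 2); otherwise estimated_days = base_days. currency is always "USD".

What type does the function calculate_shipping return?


The calculate_shipping spec declares Returns: {"type": "object", "fields": ["cost", "currency", "estimated_days"]}
Type:
object


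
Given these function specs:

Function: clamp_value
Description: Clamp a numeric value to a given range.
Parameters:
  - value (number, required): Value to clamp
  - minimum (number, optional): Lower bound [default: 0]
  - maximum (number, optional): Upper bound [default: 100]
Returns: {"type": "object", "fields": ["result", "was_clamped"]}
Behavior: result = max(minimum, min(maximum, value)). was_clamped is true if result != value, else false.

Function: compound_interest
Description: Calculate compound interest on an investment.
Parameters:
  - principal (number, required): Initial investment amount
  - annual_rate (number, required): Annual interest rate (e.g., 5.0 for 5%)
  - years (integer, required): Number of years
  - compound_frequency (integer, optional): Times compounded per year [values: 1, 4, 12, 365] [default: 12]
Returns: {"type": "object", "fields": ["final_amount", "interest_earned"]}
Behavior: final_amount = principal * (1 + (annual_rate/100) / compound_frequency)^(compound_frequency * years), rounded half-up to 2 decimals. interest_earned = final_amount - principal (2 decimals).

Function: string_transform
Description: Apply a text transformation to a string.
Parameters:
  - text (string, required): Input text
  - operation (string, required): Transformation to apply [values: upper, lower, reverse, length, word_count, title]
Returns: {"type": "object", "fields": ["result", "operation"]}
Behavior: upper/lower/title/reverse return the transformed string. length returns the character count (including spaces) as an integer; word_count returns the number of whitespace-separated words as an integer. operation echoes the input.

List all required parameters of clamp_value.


Parameters of clamp_value and their required/optional flag:
  value: required
  minimum: optional
  maximum: optional
value


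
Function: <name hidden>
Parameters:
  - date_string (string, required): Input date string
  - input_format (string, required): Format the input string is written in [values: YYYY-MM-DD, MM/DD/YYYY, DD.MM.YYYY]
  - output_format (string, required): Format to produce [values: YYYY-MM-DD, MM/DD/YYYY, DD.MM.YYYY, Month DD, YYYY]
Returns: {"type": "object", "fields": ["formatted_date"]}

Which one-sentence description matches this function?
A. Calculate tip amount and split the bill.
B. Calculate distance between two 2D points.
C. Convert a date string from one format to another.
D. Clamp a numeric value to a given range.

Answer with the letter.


Parameters date_string, input_format, output_format and return ["formatted_date"] fit: Convert a date string from one format to another.
C


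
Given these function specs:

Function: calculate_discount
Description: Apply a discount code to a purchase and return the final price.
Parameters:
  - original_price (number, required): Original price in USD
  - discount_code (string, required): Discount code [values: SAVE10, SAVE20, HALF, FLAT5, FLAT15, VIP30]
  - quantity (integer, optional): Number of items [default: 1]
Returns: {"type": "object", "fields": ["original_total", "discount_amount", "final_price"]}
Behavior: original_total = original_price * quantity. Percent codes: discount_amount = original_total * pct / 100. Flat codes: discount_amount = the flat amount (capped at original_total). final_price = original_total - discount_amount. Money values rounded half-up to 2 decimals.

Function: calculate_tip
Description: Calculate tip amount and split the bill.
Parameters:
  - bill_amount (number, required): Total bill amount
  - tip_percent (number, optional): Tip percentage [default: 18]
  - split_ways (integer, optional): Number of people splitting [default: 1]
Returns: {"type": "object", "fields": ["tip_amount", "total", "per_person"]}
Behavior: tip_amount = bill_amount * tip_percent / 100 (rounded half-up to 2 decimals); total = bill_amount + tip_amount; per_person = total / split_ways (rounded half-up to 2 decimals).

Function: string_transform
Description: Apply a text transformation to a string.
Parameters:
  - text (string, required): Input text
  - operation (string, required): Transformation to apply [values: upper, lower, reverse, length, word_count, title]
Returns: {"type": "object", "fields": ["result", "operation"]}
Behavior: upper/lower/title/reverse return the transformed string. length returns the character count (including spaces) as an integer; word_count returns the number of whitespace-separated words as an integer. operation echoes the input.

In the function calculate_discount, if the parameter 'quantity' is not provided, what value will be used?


The calculate_discount spec declares:
  - quantity (integer, optional): Number of items [default: 1]
Default:
1


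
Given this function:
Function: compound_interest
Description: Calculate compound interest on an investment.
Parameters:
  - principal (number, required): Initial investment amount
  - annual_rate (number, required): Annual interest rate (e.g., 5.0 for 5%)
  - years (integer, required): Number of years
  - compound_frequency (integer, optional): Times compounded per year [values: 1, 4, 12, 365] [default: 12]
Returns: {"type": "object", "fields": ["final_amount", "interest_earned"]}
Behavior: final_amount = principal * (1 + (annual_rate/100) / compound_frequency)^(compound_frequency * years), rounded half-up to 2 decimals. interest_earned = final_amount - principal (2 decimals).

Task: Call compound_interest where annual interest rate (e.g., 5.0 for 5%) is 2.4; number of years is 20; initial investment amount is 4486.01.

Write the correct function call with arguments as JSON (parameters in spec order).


Mapping each described value to its parameter name:
  'Annual interest rate (e.g., 5.0 for 5%)' -> annual_rate = 2.4
  'Number of years' -> years = 20
  'Initial investment amount' -> principal = 4486.01
compound_interest({"principal": 4486.01, "annual_rate": 2.4, "years": 20})


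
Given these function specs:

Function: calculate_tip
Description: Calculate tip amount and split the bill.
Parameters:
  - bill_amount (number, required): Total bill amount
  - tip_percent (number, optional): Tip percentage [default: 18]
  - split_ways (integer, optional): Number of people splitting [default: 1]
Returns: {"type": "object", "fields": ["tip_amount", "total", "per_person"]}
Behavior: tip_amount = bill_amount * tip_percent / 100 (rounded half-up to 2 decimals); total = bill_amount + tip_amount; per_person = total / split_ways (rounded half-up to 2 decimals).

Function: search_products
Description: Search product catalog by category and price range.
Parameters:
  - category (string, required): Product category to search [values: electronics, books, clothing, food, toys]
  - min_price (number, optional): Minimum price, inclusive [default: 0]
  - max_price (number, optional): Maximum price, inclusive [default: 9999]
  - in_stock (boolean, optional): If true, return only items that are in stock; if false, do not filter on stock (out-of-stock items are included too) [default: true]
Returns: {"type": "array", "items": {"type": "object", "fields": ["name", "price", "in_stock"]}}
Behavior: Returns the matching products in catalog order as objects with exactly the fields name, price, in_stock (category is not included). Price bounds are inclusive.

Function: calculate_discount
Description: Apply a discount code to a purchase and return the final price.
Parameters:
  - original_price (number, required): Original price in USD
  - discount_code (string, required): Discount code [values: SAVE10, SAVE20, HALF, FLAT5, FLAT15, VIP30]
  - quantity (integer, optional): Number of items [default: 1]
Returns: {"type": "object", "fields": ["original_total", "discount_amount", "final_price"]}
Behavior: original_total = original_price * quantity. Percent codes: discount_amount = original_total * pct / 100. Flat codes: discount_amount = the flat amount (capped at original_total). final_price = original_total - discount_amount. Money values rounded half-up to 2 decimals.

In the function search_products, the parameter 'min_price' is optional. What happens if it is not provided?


The search_products spec declares:
  - min_price (number, optional): Minimum price, inclusive [default: 0]
It defaults to 0


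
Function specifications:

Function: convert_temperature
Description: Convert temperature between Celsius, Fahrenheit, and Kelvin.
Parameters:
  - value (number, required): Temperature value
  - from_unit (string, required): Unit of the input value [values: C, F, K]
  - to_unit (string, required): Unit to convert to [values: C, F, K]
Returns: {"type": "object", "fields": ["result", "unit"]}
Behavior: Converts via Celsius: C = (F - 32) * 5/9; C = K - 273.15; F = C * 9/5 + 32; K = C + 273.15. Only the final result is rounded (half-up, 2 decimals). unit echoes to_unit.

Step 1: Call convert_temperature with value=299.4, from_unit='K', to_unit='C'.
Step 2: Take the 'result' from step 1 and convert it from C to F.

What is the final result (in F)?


Step 1: convert_temperature(value=299.4, from_unit=K, to_unit=C)
  To C: 299.4 - 273.15 = 26.25
  Target is C: 26.25
  Round to 2 decimals: 26.25
  -> result = 26.25 C
Step 2: convert_temperature(value=26.25, from_unit=C, to_unit=F)
  Input already in C: 26.25
  To F: 26.25 * 9/5 + 32 = 79.25
  Round to 2 decimals: 79.25
  -> result = 79.25 F
79.25 F


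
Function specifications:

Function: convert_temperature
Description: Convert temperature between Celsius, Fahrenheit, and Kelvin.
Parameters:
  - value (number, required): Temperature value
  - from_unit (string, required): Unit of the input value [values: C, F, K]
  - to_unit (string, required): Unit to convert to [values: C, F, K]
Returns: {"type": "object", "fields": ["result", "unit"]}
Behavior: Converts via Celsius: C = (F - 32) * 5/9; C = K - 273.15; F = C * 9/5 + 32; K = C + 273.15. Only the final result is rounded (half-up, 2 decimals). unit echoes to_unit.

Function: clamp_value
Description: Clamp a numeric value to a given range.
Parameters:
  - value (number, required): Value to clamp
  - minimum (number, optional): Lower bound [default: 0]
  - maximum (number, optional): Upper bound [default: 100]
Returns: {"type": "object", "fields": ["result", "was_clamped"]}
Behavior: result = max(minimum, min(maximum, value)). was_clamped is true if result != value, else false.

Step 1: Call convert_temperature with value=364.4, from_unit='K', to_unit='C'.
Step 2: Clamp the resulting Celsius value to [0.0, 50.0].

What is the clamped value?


Step 1: convert_temperature(value=364.4, from_unit=K, to_unit=C)
  To C: 364.4 - 273.15 = 91.25
  Target is C: 91.25
  Round to 2 decimals: 91.25
  -> result = 91.25 C
Step 2: clamp_value(value=91.25, minimum=0.0, maximum=50.0)
  result = max(0.0, min(50.0, 91.25)) = max(0.0, 50.0) = 50.0
  was_clamped = (50.0 != 91.25) = true
  -> result = 50.0
50.0


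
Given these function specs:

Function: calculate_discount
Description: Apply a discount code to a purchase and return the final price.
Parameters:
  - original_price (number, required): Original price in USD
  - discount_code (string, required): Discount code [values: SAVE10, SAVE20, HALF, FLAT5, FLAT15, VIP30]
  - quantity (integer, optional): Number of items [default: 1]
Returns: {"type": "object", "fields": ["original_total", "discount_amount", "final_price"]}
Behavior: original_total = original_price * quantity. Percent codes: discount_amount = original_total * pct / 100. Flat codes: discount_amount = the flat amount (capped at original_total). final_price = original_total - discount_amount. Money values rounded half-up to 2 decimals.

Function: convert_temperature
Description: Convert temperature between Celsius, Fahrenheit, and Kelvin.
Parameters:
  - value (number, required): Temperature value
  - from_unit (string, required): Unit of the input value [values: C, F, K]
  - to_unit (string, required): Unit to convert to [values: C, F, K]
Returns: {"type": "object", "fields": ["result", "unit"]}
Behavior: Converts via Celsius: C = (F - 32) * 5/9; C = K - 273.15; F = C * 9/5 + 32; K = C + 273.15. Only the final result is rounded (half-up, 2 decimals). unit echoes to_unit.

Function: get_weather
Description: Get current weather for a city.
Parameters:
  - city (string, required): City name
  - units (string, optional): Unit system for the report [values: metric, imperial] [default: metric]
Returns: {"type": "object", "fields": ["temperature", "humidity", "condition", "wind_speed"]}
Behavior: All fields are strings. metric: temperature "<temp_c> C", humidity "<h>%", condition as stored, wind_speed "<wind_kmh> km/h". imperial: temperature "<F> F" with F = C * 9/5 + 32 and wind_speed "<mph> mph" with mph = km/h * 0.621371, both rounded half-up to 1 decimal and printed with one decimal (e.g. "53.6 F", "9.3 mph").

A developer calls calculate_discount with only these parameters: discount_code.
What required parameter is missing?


Required parameters: original_price, discount_code
Provided: discount_code
Missing: original_price
original_price


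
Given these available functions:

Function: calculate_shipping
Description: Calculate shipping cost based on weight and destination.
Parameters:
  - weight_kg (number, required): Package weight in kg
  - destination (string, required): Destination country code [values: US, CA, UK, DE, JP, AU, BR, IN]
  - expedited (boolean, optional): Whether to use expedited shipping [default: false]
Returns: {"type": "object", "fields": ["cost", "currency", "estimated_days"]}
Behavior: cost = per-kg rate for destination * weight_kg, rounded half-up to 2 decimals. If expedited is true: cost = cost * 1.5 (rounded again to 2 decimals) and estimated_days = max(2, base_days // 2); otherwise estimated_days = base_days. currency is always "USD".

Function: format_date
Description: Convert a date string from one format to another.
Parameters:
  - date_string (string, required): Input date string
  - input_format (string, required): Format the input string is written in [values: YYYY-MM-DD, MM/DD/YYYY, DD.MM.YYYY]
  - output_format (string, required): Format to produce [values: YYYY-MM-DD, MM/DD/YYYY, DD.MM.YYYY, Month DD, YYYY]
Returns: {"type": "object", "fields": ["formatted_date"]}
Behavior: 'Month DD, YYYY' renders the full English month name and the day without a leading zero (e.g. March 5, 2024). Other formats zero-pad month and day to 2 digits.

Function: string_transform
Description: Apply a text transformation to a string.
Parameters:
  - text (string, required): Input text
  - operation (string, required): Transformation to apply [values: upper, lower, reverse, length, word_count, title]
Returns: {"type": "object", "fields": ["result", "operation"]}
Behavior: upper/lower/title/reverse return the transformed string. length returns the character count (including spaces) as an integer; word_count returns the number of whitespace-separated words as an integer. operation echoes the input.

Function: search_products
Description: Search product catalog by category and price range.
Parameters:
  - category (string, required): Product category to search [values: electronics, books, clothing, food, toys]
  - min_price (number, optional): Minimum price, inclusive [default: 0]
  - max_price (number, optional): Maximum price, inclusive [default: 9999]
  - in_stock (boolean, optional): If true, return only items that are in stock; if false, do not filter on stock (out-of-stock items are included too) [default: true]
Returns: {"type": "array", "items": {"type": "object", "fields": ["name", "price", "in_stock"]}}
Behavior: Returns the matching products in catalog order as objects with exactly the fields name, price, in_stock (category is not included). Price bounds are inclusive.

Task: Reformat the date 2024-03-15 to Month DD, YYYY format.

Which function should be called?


The task needs a function whose description is: Convert a date string from one format to another.
format_date


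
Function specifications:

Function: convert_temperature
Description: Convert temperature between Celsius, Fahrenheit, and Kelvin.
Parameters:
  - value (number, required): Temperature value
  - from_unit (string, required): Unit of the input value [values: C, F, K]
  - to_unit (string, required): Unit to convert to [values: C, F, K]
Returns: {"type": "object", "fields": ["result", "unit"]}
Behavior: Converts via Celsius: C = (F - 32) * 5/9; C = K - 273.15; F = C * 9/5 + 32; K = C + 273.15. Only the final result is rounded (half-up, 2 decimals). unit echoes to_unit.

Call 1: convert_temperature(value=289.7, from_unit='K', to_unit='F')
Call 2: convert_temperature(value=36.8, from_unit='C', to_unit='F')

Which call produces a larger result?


Call 1:
  To C: 289.7 - 273.15 = 16.55
  To F: 16.55 * 9/5 + 32 = 61.79
  Round to 2 decimals: 61.79
  -> 61.79 F
Call 2:
  Input already in C: 36.8
  To F: 36.8 * 9/5 + 32 = 98.24
  Round to 2 decimals: 98.24
  -> 98.24 F
Call 2 (98.24 F)


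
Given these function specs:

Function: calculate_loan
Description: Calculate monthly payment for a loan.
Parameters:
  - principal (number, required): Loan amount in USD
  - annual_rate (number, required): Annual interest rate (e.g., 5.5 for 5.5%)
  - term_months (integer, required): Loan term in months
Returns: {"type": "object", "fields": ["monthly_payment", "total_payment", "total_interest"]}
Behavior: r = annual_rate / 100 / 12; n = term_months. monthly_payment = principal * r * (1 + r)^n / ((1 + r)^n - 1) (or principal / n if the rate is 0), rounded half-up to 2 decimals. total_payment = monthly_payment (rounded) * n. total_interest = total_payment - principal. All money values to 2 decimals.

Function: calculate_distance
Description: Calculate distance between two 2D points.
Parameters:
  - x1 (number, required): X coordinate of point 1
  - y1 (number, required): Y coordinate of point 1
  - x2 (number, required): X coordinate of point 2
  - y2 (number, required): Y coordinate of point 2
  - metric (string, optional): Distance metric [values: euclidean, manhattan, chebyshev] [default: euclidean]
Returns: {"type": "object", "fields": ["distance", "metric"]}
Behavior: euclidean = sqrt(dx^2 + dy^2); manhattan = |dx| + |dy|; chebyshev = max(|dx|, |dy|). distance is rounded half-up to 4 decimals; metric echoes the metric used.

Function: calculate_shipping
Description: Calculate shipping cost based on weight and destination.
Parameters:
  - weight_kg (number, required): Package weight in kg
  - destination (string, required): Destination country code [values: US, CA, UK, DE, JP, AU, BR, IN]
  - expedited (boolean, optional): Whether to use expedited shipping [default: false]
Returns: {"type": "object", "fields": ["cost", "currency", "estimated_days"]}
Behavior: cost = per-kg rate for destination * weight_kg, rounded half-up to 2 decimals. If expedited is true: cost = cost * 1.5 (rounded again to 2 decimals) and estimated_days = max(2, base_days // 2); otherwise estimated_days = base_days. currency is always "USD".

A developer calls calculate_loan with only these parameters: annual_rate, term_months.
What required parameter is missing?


Required parameters: principal, annual_rate, term_months
Provided: annual_rate, term_months
Missing: principal
principal


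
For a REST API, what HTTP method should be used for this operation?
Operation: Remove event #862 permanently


GET = read, POST = create, PUT = update/replace, DELETE = remove
This operation is a removal.
DELETE


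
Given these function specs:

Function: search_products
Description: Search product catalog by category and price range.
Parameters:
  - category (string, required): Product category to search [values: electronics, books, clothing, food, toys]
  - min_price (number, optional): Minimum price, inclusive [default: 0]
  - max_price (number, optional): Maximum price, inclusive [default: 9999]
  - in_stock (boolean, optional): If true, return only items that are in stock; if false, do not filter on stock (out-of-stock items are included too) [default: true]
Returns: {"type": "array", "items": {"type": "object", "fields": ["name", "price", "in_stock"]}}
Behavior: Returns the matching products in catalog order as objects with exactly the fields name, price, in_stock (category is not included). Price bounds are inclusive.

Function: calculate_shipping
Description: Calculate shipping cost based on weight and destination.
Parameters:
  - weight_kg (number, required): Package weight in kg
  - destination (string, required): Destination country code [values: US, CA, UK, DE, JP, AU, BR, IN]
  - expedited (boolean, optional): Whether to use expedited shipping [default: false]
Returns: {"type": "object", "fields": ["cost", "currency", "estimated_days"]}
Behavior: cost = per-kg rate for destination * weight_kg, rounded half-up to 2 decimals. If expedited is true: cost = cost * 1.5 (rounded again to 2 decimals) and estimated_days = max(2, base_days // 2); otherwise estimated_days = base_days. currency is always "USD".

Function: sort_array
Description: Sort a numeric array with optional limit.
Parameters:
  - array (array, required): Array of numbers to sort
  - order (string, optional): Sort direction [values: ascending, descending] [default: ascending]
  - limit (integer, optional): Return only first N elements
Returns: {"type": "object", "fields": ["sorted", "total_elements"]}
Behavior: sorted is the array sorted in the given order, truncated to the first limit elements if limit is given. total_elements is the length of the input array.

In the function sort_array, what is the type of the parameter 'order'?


The sort_array spec declares:
  - order (string, optional): Sort direction [values: ascending, descending] [default: ascending]
Type:
string


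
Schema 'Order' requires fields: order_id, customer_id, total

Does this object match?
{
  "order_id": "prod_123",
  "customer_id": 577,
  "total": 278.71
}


Checking required fields... All present.
Valid - all required fields present


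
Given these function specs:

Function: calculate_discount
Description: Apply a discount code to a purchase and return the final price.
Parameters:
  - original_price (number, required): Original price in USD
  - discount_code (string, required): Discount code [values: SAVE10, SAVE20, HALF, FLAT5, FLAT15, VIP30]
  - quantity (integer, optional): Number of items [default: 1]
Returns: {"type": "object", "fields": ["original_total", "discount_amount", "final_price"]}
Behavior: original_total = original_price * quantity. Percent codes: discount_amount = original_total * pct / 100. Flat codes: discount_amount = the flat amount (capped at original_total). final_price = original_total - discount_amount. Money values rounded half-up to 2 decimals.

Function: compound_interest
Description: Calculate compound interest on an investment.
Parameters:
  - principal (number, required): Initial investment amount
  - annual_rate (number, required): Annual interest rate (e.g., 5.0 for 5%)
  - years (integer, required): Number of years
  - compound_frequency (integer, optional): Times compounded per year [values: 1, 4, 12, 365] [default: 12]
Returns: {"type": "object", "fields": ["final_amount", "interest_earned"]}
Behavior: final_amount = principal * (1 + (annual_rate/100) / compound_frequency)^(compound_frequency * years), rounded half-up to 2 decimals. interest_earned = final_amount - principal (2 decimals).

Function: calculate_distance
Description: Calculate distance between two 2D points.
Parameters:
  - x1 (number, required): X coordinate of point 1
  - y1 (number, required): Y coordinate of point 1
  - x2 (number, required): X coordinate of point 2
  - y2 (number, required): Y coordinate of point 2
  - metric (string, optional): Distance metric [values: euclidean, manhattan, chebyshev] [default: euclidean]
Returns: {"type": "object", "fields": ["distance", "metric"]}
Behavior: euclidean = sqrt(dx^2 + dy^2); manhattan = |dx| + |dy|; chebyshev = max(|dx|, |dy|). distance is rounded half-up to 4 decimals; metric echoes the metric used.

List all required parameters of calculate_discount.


Parameters of calculate_discount and their required/optional flag:
  original_price: required
  discount_code: required
  quantity: optional
discount_code, original_price
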